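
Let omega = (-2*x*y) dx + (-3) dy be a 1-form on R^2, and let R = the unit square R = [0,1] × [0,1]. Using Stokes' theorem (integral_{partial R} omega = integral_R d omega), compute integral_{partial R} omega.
integral_(partial R) omega = 1

Stokes: integral_partial_R omega = integral_R d omega with d omega = (∂Q/∂x - ∂P/∂y) dx ∧ dy.
  ∂Q/∂x = 0
  ∂P/∂y = -2*x
  integrand = ∂Q/∂x - ∂P/∂y = 2*x.
Integrating over R: integral_0^1 integral_0^1 (2*x) dx dy = 1.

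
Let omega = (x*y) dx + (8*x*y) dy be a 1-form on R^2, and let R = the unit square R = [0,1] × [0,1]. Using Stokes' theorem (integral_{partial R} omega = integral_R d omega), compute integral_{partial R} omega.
integral_(partial R) omega = 7/2

Stokes: integral_partial_R omega = integral_R d omega with d omega = (∂Q/∂x - ∂P/∂y) dx ∧ dy.
  ∂Q/∂x = 8*y
  ∂P/∂y = x
  integrand = ∂Q/∂x - ∂P/∂y = -x + 8*y.
Integrating over R: integral_0^1 integral_0^1 (-x + 8*y) dx dy = 7/2.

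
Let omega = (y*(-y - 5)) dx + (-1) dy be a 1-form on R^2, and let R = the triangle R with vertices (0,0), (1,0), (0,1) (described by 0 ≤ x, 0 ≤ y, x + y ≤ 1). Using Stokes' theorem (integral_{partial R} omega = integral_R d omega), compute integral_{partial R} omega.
integral_(partial R) omega = 17/6

Stokes: integral_partial_R omega = integral_R d omega with d omega = (∂Q/∂x - ∂P/∂y) dx ∧ dy.
  ∂Q/∂x = 0
  ∂P/∂y = -2*y - 5
  integrand = ∂Q/∂x - ∂P/∂y = 2*y + 5.
Integrating over R: integral_0^1 integral_0^{1-x} (2*y + 5) dy dx = 17/6.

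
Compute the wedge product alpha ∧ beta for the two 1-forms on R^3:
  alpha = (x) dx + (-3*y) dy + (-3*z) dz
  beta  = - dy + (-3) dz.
alpha ∧ beta = (-x) dx ∧ dy + (-3*x) dx ∧ dz + (9*y - 3*z) dy ∧ dz

Distribute the wedge, using dx_i ∧ dx_j = -dx_j ∧ dx_i and dx_i ∧ dx_i = 0. For each pair (i, j) with i < j, the coefficient of dx_i ∧ dx_j in alpha ∧ beta is (alpha_i * beta_j - alpha_j * beta_i). Collecting: alpha ∧ beta = (-x) dx ∧ dy + (-3*x) dx ∧ dz + (9*y - 3*z) dy ∧ dz.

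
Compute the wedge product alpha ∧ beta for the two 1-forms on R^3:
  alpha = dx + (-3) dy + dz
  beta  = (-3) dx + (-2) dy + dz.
alpha ∧ beta = (-11) dx ∧ dy + (4) dx ∧ dz + (-1) dy ∧ dz

Distribute the wedge, using dx_i ∧ dx_j = -dx_j ∧ dx_i and dx_i ∧ dx_i = 0. For each pair (i, j) with i < j, the coefficient of dx_i ∧ dx_j in alpha ∧ beta is (alpha_i * beta_j - alpha_j * beta_i). Collecting: alpha ∧ beta = (-11) dx ∧ dy + (4) dx ∧ dz + (-1) dy ∧ dz.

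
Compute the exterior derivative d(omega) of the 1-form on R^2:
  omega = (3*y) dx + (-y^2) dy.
d(omega) = (-3) dx ∧ dy

For a 1-form omega = sum_i f_i dx_i, the exterior derivative is
  d(omega) = sum_{i < j} (∂f_j/∂x_i - ∂f_i/∂x_j) dx_i ∧ dx_j.
  coefficient of dx ∧ dy: ∂f_2/∂x - ∂f_1/∂y = ∂(-y^2)/∂x - ∂(3*y)/∂y = -3
Assembling: d(omega) = (-3) dx ∧ dy.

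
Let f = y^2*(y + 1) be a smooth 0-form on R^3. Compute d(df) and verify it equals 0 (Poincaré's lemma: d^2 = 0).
d(df) = 0

Step 1: df = sum_i (∂f/∂x_i) dx_i = (0) dx + (y*(3*y + 2)) dy + (0) dz.
Step 2: Apply d again. Using the 1-form formula, the coefficient of dx ∧ dy in d(df) is ∂^2 f/∂x ∂y - ∂^2 f/∂y ∂x = (0) - (0) = 0 (equality of mixed partials for smooth f).
Similarly for dx ∧ dz and dy ∧ dz — all coefficients vanish. So d(df) = 0.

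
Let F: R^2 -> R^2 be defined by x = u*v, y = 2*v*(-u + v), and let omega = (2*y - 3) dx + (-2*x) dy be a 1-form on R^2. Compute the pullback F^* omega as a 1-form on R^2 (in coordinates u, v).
F^* omega = (v*(4*v^2 - 3)) du + (u*(-4*v^2 - 3)) dv

Using F^*(f dg) = (f ∘ F) d(g ∘ F), substitute each coordinate x_i by F_i(u, v) in f_i, and replace dx_i by d F_i = (∂F_i/∂u) du + (∂F_i/∂v) dv.
  For the x component: f_1(F) = -4*u*v + 4*v^2 - 3; d F_1 = (v) du + (u) dv
  For the y component: f_2(F) = -2*u*v; d F_2 = (-2*v) du + (-2*u + 4*v) dv
Combining and collecting du, dv coefficients:
  coeff of du: v*(4*v^2 - 3)
  coeff of dv: u*(-4*v^2 - 3)
F^* omega = (v*(4*v^2 - 3)) du + (u*(-4*v^2 - 3)) dv.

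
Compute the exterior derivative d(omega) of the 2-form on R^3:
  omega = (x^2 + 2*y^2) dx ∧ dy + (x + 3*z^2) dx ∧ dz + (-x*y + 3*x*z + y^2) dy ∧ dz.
d(omega) = (-y + 3*z) dx ∧ dy ∧ dz

For a 2-form omega = sum_{i<j} g_{ij} dx_i ∧ dx_j, the exterior derivative is
  d(omega) = sum_{i<j} d(g_{ij}) ∧ dx_i ∧ dx_j = sum_{i<j, k} (∂g_{ij}/∂x_k) dx_k ∧ dx_i ∧ dx_j.
Expand each term, using dx_k ∧ dx_i ∧ dx_j = sgn(permutation) dx_{(a)} ∧ dx_{(b)} ∧ dx_{(c)} with (a < b < c) sorted:
  d(-x*y + 3*x*z + y^2) includes (∂/∂x)(-x*y + 3*x*z + y^2) dx = (-y + 3*z) dx, which multiplied by dy ∧ dz gives (-y + 3*z) dx ∧ dy ∧ dz
Collecting like 3-forms: d(omega) = (-y + 3*z) dx ∧ dy ∧ dz.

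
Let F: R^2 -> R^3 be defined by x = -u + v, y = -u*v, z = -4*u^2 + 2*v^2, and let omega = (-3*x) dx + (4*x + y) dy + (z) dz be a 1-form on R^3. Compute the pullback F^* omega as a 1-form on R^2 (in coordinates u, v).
F^* omega = (32*u^3 - 15*u*v^2 + 4*u*v - 3*u - 4*v^2 + 3*v) du + (-15*u^2*v + 4*u^2 - 4*u*v + 3*u + 8*v^3 - 3*v) dv

Using F^*(f dg) = (f ∘ F) d(g ∘ F), substitute each coordinate x_i by F_i(u, v) in f_i, and replace dx_i by d F_i = (∂F_i/∂u) du + (∂F_i/∂v) dv.
  For the x component: f_1(F) = 3*u - 3*v; d F_1 = (-1) du + (1) dv
  For the y component: f_2(F) = -u*v - 4*u + 4*v; d F_2 = (-v) du + (-u) dv
  For the z component: f_3(F) = -4*u^2 + 2*v^2; d F_3 = (-8*u) du + (4*v) dv
Combining and collecting du, dv coefficients:
  coeff of du: 32*u^3 - 15*u*v^2 + 4*u*v - 3*u - 4*v^2 + 3*v
  coeff of dv: -15*u^2*v + 4*u^2 - 4*u*v + 3*u + 8*v^3 - 3*v
F^* omega = (32*u^3 - 15*u*v^2 + 4*u*v - 3*u - 4*v^2 + 3*v) du + (-15*u^2*v + 4*u^2 - 4*u*v + 3*u + 8*v^3 - 3*v) dv.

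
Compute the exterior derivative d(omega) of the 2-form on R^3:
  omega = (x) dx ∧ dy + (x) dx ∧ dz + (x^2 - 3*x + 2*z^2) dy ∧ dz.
d(omega) = (2*x - 3) dx ∧ dy ∧ dz

For a 2-form omega = sum_{i<j} g_{ij} dx_i ∧ dx_j, the exterior derivative is
  d(omega) = sum_{i<j} d(g_{ij}) ∧ dx_i ∧ dx_j = sum_{i<j, k} (∂g_{ij}/∂x_k) dx_k ∧ dx_i ∧ dx_j.
Expand each term, using dx_k ∧ dx_i ∧ dx_j = sgn(permutation) dx_{(a)} ∧ dx_{(b)} ∧ dx_{(c)} with (a < b < c) sorted:
  d(x^2 - 3*x + 2*z^2) includes (∂/∂x)(x^2 - 3*x + 2*z^2) dx = (2*x - 3) dx, which multiplied by dy ∧ dz gives (2*x - 3) dx ∧ dy ∧ dz
Collecting like 3-forms: d(omega) = (2*x - 3) dx ∧ dy ∧ dz.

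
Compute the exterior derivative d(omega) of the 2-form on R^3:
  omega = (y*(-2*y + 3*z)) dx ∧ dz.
d(omega) = (4*y - 3*z) dx ∧ dy ∧ dz

For a 2-form omega = sum_{i<j} g_{ij} dx_i ∧ dx_j, the exterior derivative is
  d(omega) = sum_{i<j} d(g_{ij}) ∧ dx_i ∧ dx_j = sum_{i<j, k} (∂g_{ij}/∂x_k) dx_k ∧ dx_i ∧ dx_j.
Expand each term, using dx_k ∧ dx_i ∧ dx_j = sgn(permutation) dx_{(a)} ∧ dx_{(b)} ∧ dx_{(c)} with (a < b < c) sorted:
  d(y*(-2*y + 3*z)) includes (∂/∂y)(y*(-2*y + 3*z)) dy = (-4*y + 3*z) dy, which multiplied by dx ∧ dz gives (4*y - 3*z) dx ∧ dy ∧ dz
Collecting like 3-forms: d(omega) = (4*y - 3*z) dx ∧ dy ∧ dz.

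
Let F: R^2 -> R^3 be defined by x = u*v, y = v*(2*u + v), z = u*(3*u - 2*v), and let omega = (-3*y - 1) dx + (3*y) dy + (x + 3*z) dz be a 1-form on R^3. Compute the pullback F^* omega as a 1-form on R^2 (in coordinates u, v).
F^* omega = (54*u^3 - 48*u^2*v + 16*u*v^2 + 3*v^3 - v) du + (-18*u^3 + 16*u^2*v + 15*u*v^2 - u + 6*v^3) dv

Using F^*(f dg) = (f ∘ F) d(g ∘ F), substitute each coordinate x_i by F_i(u, v) in f_i, and replace dx_i by d F_i = (∂F_i/∂u) du + (∂F_i/∂v) dv.
  For the x component: f_1(F) = -6*u*v - 3*v^2 - 1; d F_1 = (v) du + (u) dv
  For the y component: f_2(F) = 3*v*(2*u + v); d F_2 = (2*v) du + (2*u + 2*v) dv
  For the z component: f_3(F) = u*(9*u - 5*v); d F_3 = (6*u - 2*v) du + (-2*u) dv
Combining and collecting du, dv coefficients:
  coeff of du: 54*u^3 - 48*u^2*v + 16*u*v^2 + 3*v^3 - v
  coeff of dv: -18*u^3 + 16*u^2*v + 15*u*v^2 - u + 6*v^3
F^* omega = (54*u^3 - 48*u^2*v + 16*u*v^2 + 3*v^3 - v) du + (-18*u^3 + 16*u^2*v + 15*u*v^2 - u + 6*v^3) dv.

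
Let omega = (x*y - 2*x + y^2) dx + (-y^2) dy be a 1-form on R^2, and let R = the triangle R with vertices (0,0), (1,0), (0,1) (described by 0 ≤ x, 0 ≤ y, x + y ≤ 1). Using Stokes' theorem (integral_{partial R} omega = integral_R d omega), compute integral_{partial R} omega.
integral_(partial R) omega = -1/2

Stokes: integral_partial_R omega = integral_R d omega with d omega = (∂Q/∂x - ∂P/∂y) dx ∧ dy.
  ∂Q/∂x = 0
  ∂P/∂y = x + 2*y
  integrand = ∂Q/∂x - ∂P/∂y = -x - 2*y.
Integrating over R: integral_0^1 integral_0^{1-x} (-x - 2*y) dy dx = -1/2.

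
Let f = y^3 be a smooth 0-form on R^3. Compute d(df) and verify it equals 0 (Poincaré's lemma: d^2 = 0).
d(df) = 0

Step 1: df = sum_i (∂f/∂x_i) dx_i = (0) dx + (3*y^2) dy + (0) dz.
Step 2: Apply d again. Using the 1-form formula, the coefficient of dx ∧ dy in d(df) is ∂^2 f/∂x ∂y - ∂^2 f/∂y ∂x = (0) - (0) = 0 (equality of mixed partials for smooth f).
Similarly for dx ∧ dz and dy ∧ dz — all coefficients vanish. So d(df) = 0.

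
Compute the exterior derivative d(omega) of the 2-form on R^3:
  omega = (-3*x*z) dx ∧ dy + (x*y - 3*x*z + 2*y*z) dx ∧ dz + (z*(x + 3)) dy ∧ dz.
d(omega) = (-4*x - z) dx ∧ dy ∧ dz

For a 2-form omega = sum_{i<j} g_{ij} dx_i ∧ dx_j, the exterior derivative is
  d(omega) = sum_{i<j} d(g_{ij}) ∧ dx_i ∧ dx_j = sum_{i<j, k} (∂g_{ij}/∂x_k) dx_k ∧ dx_i ∧ dx_j.
Expand each term, using dx_k ∧ dx_i ∧ dx_j = sgn(permutation) dx_{(a)} ∧ dx_{(b)} ∧ dx_{(c)} with (a < b < c) sorted:
  d(-3*x*z) includes (∂/∂z)(-3*x*z) dz = (-3*x) dz, which multiplied by dx ∧ dy gives (-3*x) dx ∧ dy ∧ dz
  d(x*y - 3*x*z + 2*y*z) includes (∂/∂y)(x*y - 3*x*z + 2*y*z) dy = (x + 2*z) dy, which multiplied by dx ∧ dz gives (-x - 2*z) dx ∧ dy ∧ dz
  d(z*(x + 3)) includes (∂/∂x)(z*(x + 3)) dx = (z) dx, which multiplied by dy ∧ dz gives (z) dx ∧ dy ∧ dz
Collecting like 3-forms: d(omega) = (-4*x - z) dx ∧ dy ∧ dz.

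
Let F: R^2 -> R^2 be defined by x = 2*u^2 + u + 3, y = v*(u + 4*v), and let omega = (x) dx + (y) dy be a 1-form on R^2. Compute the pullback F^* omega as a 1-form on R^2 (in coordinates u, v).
F^* omega = (8*u^3 + 6*u^2 + u*v^2 + 13*u + 4*v^3 + 3) du + (v*(u^2 + 12*u*v + 32*v^2)) dv

Using F^*(f dg) = (f ∘ F) d(g ∘ F), substitute each coordinate x_i by F_i(u, v) in f_i, and replace dx_i by d F_i = (∂F_i/∂u) du + (∂F_i/∂v) dv.
  For the x component: f_1(F) = 2*u^2 + u + 3; d F_1 = (4*u + 1) du + (0) dv
  For the y component: f_2(F) = v*(u + 4*v); d F_2 = (v) du + (u + 8*v) dv
Combining and collecting du, dv coefficients:
  coeff of du: 8*u^3 + 6*u^2 + u*v^2 + 13*u + 4*v^3 + 3
  coeff of dv: v*(u^2 + 12*u*v + 32*v^2)
F^* omega = (8*u^3 + 6*u^2 + u*v^2 + 13*u + 4*v^3 + 3) du + (v*(u^2 + 12*u*v + 32*v^2)) dv.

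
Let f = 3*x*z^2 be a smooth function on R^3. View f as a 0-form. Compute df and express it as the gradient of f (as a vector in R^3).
df = (3*z^2) dx + (0) dy + (6*x*z) dz; grad f = (3*z^2, 0, 6*x*z)

For a 0-form f, d f = (∂f/∂x) dx + (∂f/∂y) dy + (∂f/∂z) dz. The components of the vector representation are exactly the entries of grad f in Cartesian coordinates:
  ∂f/∂x = 3*z^2
  ∂f/∂y = 0
  ∂f/∂z = 6*x*z.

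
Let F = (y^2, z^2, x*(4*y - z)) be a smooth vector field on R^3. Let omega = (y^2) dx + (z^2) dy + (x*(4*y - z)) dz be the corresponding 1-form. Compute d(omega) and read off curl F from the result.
d(omega) = (4*x - 2*z) dy ∧ dz + (-4*y + z) dz ∧ dx + (-2*y) dx ∧ dy; curl F = (4*x - 2*z, -4*y + z, -2*y)

d omega = sum_{i<j} (∂f_j/∂x_i - ∂f_i/∂x_j) dx_i ∧ dx_j. Under the identification (dy ∧ dz, dz ∧ dx, dx ∧ dy) ↔ (e_x, e_y, e_z), the coefficients are exactly the components of curl F. Compute:
  ∂R/∂y - ∂Q/∂z = (4*x) - (2*z) = 4*x - 2*z
  ∂P/∂z - ∂R/∂x = (0) - (4*y - z) = -4*y + z
  ∂Q/∂x - ∂P/∂y = (0) - (2*y) = -2*y.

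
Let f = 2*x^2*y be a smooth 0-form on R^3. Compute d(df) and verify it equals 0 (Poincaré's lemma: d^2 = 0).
d(df) = 0

Step 1: df = sum_i (∂f/∂x_i) dx_i = (4*x*y) dx + (2*x^2) dy + (0) dz.
Step 2: Apply d again. Using the 1-form formula, the coefficient of dx ∧ dy in d(df) is ∂^2 f/∂x ∂y - ∂^2 f/∂y ∂x = (4*x) - (4*x) = 0 (equality of mixed partials for smooth f).
Similarly for dx ∧ dz and dy ∧ dz — all coefficients vanish. So d(df) = 0.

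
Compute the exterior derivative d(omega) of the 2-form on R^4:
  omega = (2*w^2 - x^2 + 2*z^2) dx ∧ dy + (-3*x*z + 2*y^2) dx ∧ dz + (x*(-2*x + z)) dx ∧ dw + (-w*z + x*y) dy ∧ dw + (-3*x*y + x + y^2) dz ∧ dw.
d(omega) = (-4*y + 4*z) dx ∧ dy ∧ dz + (4*w + y) dx ∧ dy ∧ dw + (-x - 3*y + 1) dx ∧ dz ∧ dw + (w - 3*x + 2*y) dy ∧ dz ∧ dw

For a 2-form omega = sum_{i<j} g_{ij} dx_i ∧ dx_j, the exterior derivative is
  d(omega) = sum_{i<j} d(g_{ij}) ∧ dx_i ∧ dx_j = sum_{i<j, k} (∂g_{ij}/∂x_k) dx_k ∧ dx_i ∧ dx_j.
Expand each term, using dx_k ∧ dx_i ∧ dx_j = sgn(permutation) dx_{(a)} ∧ dx_{(b)} ∧ dx_{(c)} with (a < b < c) sorted:
  d(2*w^2 - x^2 + 2*z^2) includes (∂/∂z)(2*w^2 - x^2 + 2*z^2) dz = (4*z) dz, which multiplied by dx ∧ dy gives (4*z) dx ∧ dy ∧ dz
  d(2*w^2 - x^2 + 2*z^2) includes (∂/∂w)(2*w^2 - x^2 + 2*z^2) dw = (4*w) dw, which multiplied by dx ∧ dy gives (4*w) dx ∧ dy ∧ dw
  d(-3*x*z + 2*y^2) includes (∂/∂y)(-3*x*z + 2*y^2) dy = (4*y) dy, which multiplied by dx ∧ dz gives (-4*y) dx ∧ dy ∧ dz
  d(x*(-2*x + z)) includes (∂/∂z)(x*(-2*x + z)) dz = (x) dz, which multiplied by dx ∧ dw gives (-x) dx ∧ dz ∧ dw
  d(-w*z + x*y) includes (∂/∂x)(-w*z + x*y) dx = (y) dx, which multiplied by dy ∧ dw gives (y) dx ∧ dy ∧ dw
  d(-w*z + x*y) includes (∂/∂z)(-w*z + x*y) dz = (-w) dz, which multiplied by dy ∧ dw gives (w) dy ∧ dz ∧ dw
  d(-3*x*y + x + y^2) includes (∂/∂x)(-3*x*y + x + y^2) dx = (1 - 3*y) dx, which multiplied by dz ∧ dw gives (1 - 3*y) dx ∧ dz ∧ dw
  d(-3*x*y + x + y^2) includes (∂/∂y)(-3*x*y + x + y^2) dy = (-3*x + 2*y) dy, which multiplied by dz ∧ dw gives (-3*x + 2*y) dy ∧ dz ∧ dw
Collecting like 3-forms: d(omega) = (-4*y + 4*z) dx ∧ dy ∧ dz + (4*w + y) dx ∧ dy ∧ dw + (-x - 3*y + 1) dx ∧ dz ∧ dw + (w - 3*x + 2*y) dy ∧ dz ∧ dw.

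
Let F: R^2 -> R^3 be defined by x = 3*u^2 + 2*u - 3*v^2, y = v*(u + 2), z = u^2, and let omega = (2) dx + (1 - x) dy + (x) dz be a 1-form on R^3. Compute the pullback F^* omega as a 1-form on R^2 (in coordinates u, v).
F^* omega = (6*u^3 - 3*u^2*v + 4*u^2 - 6*u*v^2 - 2*u*v + 12*u + 3*v^3 + v + 4) du + (-3*u^3 - 8*u^2 + 3*u*v^2 - 3*u + 6*v^2 - 12*v + 2) dv

Using F^*(f dg) = (f ∘ F) d(g ∘ F), substitute each coordinate x_i by F_i(u, v) in f_i, and replace dx_i by d F_i = (∂F_i/∂u) du + (∂F_i/∂v) dv.
  For the x component: f_1(F) = 2; d F_1 = (6*u + 2) du + (-6*v) dv
  For the y component: f_2(F) = -3*u^2 - 2*u + 3*v^2 + 1; d F_2 = (v) du + (u + 2) dv
  For the z component: f_3(F) = 3*u^2 + 2*u - 3*v^2; d F_3 = (2*u) du + (0) dv
Combining and collecting du, dv coefficients:
  coeff of du: 6*u^3 - 3*u^2*v + 4*u^2 - 6*u*v^2 - 2*u*v + 12*u + 3*v^3 + v + 4
  coeff of dv: -3*u^3 - 8*u^2 + 3*u*v^2 - 3*u + 6*v^2 - 12*v + 2
F^* omega = (6*u^3 - 3*u^2*v + 4*u^2 - 6*u*v^2 - 2*u*v + 12*u + 3*v^3 + v + 4) du + (-3*u^3 - 8*u^2 + 3*u*v^2 - 3*u + 6*v^2 - 12*v + 2) dv.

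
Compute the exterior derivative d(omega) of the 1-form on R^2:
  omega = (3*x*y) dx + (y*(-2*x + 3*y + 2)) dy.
d(omega) = (-3*x - 2*y) dx ∧ dy

For a 1-form omega = sum_i f_i dx_i, the exterior derivative is
  d(omega) = sum_{i < j} (∂f_j/∂x_i - ∂f_i/∂x_j) dx_i ∧ dx_j.
  coefficient of dx ∧ dy: ∂f_2/∂x - ∂f_1/∂y = ∂(y*(-2*x + 3*y + 2))/∂x - ∂(3*x*y)/∂y = -3*x - 2*y
Assembling: d(omega) = (-3*x - 2*y) dx ∧ dy.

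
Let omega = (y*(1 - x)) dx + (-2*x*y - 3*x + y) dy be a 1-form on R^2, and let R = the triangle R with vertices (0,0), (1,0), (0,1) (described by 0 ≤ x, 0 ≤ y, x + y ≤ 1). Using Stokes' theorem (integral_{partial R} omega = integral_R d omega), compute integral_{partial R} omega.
integral_(partial R) omega = -13/6

Stokes: integral_partial_R omega = integral_R d omega with d omega = (∂Q/∂x - ∂P/∂y) dx ∧ dy.
  ∂Q/∂x = -2*y - 3
  ∂P/∂y = 1 - x
  integrand = ∂Q/∂x - ∂P/∂y = x - 2*y - 4.
Integrating over R: integral_0^1 integral_0^{1-x} (x - 2*y - 4) dy dx = -13/6.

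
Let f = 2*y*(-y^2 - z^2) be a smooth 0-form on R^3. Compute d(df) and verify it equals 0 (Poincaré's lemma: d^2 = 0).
d(df) = 0

Step 1: df = sum_i (∂f/∂x_i) dx_i = (0) dx + (-6*y^2 - 2*z^2) dy + (-4*y*z) dz.
Step 2: Apply d again. Using the 1-form formula, the coefficient of dx ∧ dy in d(df) is ∂^2 f/∂x ∂y - ∂^2 f/∂y ∂x = (0) - (0) = 0 (equality of mixed partials for smooth f).
Similarly for dx ∧ dz and dy ∧ dz — all coefficients vanish. So d(df) = 0.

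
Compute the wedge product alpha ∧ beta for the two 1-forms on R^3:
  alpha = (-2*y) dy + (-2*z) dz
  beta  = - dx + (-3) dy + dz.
alpha ∧ beta = (-2*y) dx ∧ dy + (-2*y - 6*z) dy ∧ dz + (-2*z) dx ∧ dz

Distribute the wedge, using dx_i ∧ dx_j = -dx_j ∧ dx_i and dx_i ∧ dx_i = 0. For each pair (i, j) with i < j, the coefficient of dx_i ∧ dx_j in alpha ∧ beta is (alpha_i * beta_j - alpha_j * beta_i). Collecting: alpha ∧ beta = (-2*y) dx ∧ dy + (-2*y - 6*z) dy ∧ dz + (-2*z) dx ∧ dz.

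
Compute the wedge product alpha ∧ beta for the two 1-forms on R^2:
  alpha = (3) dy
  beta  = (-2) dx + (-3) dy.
alpha ∧ beta = (6) dx ∧ dy

Distribute the wedge, using dx_i ∧ dx_j = -dx_j ∧ dx_i and dx_i ∧ dx_i = 0. For each pair (i, j) with i < j, the coefficient of dx_i ∧ dx_j in alpha ∧ beta is (alpha_i * beta_j - alpha_j * beta_i). Collecting: alpha ∧ beta = (6) dx ∧ dy.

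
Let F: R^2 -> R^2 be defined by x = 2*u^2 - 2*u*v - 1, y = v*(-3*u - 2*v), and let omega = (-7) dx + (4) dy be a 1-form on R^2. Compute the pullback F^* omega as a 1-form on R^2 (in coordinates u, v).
F^* omega = (-28*u + 2*v) du + (2*u - 16*v) dv

Using F^*(f dg) = (f ∘ F) d(g ∘ F), substitute each coordinate x_i by F_i(u, v) in f_i, and replace dx_i by d F_i = (∂F_i/∂u) du + (∂F_i/∂v) dv.
  For the x component: f_1(F) = -7; d F_1 = (4*u - 2*v) du + (-2*u) dv
  For the y component: f_2(F) = 4; d F_2 = (-3*v) du + (-3*u - 4*v) dv
Combining and collecting du, dv coefficients:
  coeff of du: -28*u + 2*v
  coeff of dv: 2*u - 16*v
F^* omega = (-28*u + 2*v) du + (2*u - 16*v) dv.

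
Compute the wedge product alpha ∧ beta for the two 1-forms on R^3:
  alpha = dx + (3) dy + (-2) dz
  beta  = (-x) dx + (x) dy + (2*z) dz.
alpha ∧ beta = (4*x) dx ∧ dy + (-2*x + 2*z) dx ∧ dz + (2*x + 6*z) dy ∧ dz

Distribute the wedge, using dx_i ∧ dx_j = -dx_j ∧ dx_i and dx_i ∧ dx_i = 0. For each pair (i, j) with i < j, the coefficient of dx_i ∧ dx_j in alpha ∧ beta is (alpha_i * beta_j - alpha_j * beta_i). Collecting: alpha ∧ beta = (4*x) dx ∧ dy + (-2*x + 2*z) dx ∧ dz + (2*x + 6*z) dy ∧ dz.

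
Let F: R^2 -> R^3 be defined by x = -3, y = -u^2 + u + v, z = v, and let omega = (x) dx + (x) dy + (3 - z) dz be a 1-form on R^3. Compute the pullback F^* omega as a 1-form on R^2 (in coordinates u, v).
F^* omega = (6*u - 3) du + (-v) dv

Using F^*(f dg) = (f ∘ F) d(g ∘ F), substitute each coordinate x_i by F_i(u, v) in f_i, and replace dx_i by d F_i = (∂F_i/∂u) du + (∂F_i/∂v) dv.
  For the x component: f_1(F) = -3; d F_1 = (0) du + (0) dv
  For the y component: f_2(F) = -3; d F_2 = (1 - 2*u) du + (1) dv
  For the z component: f_3(F) = 3 - v; d F_3 = (0) du + (1) dv
Combining and collecting du, dv coefficients:
  coeff of du: 6*u - 3
  coeff of dv: -v
F^* omega = (6*u - 3) du + (-v) dv.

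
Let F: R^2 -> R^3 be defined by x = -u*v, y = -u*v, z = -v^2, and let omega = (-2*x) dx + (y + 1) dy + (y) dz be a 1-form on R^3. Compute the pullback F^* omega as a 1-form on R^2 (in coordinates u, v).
F^* omega = (v*(-u*v - 1)) du + (u*(-u*v + 2*v^2 - 1)) dv

Using F^*(f dg) = (f ∘ F) d(g ∘ F), substitute each coordinate x_i by F_i(u, v) in f_i, and replace dx_i by d F_i = (∂F_i/∂u) du + (∂F_i/∂v) dv.
  For the x component: f_1(F) = 2*u*v; d F_1 = (-v) du + (-u) dv
  For the y component: f_2(F) = -u*v + 1; d F_2 = (-v) du + (-u) dv
  For the z component: f_3(F) = -u*v; d F_3 = (0) du + (-2*v) dv
Combining and collecting du, dv coefficients:
  coeff of du: v*(-u*v - 1)
  coeff of dv: u*(-u*v + 2*v^2 - 1)
F^* omega = (v*(-u*v - 1)) du + (u*(-u*v + 2*v^2 - 1)) dv.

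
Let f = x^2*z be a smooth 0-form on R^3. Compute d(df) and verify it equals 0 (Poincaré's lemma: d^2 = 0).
d(df) = 0

Step 1: df = sum_i (∂f/∂x_i) dx_i = (2*x*z) dx + (0) dy + (x^2) dz.
Step 2: Apply d again. Using the 1-form formula, the coefficient of dx ∧ dy in d(df) is ∂^2 f/∂x ∂y - ∂^2 f/∂y ∂x = (0) - (0) = 0 (equality of mixed partials for smooth f).
Similarly for dx ∧ dz and dy ∧ dz — all coefficients vanish. So d(df) = 0.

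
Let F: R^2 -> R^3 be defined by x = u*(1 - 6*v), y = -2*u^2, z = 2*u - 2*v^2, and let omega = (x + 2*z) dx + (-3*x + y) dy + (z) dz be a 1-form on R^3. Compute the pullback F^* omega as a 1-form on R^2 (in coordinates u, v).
F^* omega = (8*u^3 - 72*u^2*v + 12*u^2 + 36*u*v^2 - 36*u*v + 9*u + 24*v^3 - 8*v^2) du + (36*u^2*v - 30*u^2 + 24*u*v^2 - 8*u*v + 8*v^3) dv

Using F^*(f dg) = (f ∘ F) d(g ∘ F), substitute each coordinate x_i by F_i(u, v) in f_i, and replace dx_i by d F_i = (∂F_i/∂u) du + (∂F_i/∂v) dv.
  For the x component: f_1(F) = -6*u*v + 5*u - 4*v^2; d F_1 = (1 - 6*v) du + (-6*u) dv
  For the y component: f_2(F) = u*(-2*u + 18*v - 3); d F_2 = (-4*u) du + (0) dv
  For the z component: f_3(F) = 2*u - 2*v^2; d F_3 = (2) du + (-4*v) dv
Combining and collecting du, dv coefficients:
  coeff of du: 8*u^3 - 72*u^2*v + 12*u^2 + 36*u*v^2 - 36*u*v + 9*u + 24*v^3 - 8*v^2
  coeff of dv: 36*u^2*v - 30*u^2 + 24*u*v^2 - 8*u*v + 8*v^3
F^* omega = (8*u^3 - 72*u^2*v + 12*u^2 + 36*u*v^2 - 36*u*v + 9*u + 24*v^3 - 8*v^2) du + (36*u^2*v - 30*u^2 + 24*u*v^2 - 8*u*v + 8*v^3) dv.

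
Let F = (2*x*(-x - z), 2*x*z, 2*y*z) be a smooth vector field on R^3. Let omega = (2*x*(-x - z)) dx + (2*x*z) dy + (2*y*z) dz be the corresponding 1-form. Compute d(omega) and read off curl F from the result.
d(omega) = (-2*x + 2*z) dy ∧ dz + (-2*x) dz ∧ dx + (2*z) dx ∧ dy; curl F = (-2*x + 2*z, -2*x, 2*z)

d omega = sum_{i<j} (∂f_j/∂x_i - ∂f_i/∂x_j) dx_i ∧ dx_j. Under the identification (dy ∧ dz, dz ∧ dx, dx ∧ dy) ↔ (e_x, e_y, e_z), the coefficients are exactly the components of curl F. Compute:
  ∂R/∂y - ∂Q/∂z = (2*z) - (2*x) = -2*x + 2*z
  ∂P/∂z - ∂R/∂x = (-2*x) - (0) = -2*x
  ∂Q/∂x - ∂P/∂y = (2*z) - (0) = 2*z.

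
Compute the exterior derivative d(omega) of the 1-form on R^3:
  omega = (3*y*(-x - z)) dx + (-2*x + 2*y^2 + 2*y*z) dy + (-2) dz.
d(omega) = (3*x + 3*z - 2) dx ∧ dy + (3*y) dx ∧ dz + (-2*y) dy ∧ dz

For a 1-form omega = sum_i f_i dx_i, the exterior derivative is
  d(omega) = sum_{i < j} (∂f_j/∂x_i - ∂f_i/∂x_j) dx_i ∧ dx_j.
  coefficient of dx ∧ dy: ∂f_2/∂x - ∂f_1/∂y = ∂(-2*x + 2*y^2 + 2*y*z)/∂x - ∂(3*y*(-x - z))/∂y = 3*x + 3*z - 2
  coefficient of dx ∧ dz: ∂f_3/∂x - ∂f_1/∂z = ∂(-2)/∂x - ∂(3*y*(-x - z))/∂z = 3*y
  coefficient of dy ∧ dz: ∂f_3/∂y - ∂f_2/∂z = ∂(-2)/∂y - ∂(-2*x + 2*y^2 + 2*y*z)/∂z = -2*y
Assembling: d(omega) = (3*x + 3*z - 2) dx ∧ dy + (3*y) dx ∧ dz + (-2*y) dy ∧ dz.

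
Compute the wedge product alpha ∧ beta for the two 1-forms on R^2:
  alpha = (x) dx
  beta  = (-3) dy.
alpha ∧ beta = (-3*x) dx ∧ dy

Distribute the wedge, using dx_i ∧ dx_j = -dx_j ∧ dx_i and dx_i ∧ dx_i = 0. For each pair (i, j) with i < j, the coefficient of dx_i ∧ dx_j in alpha ∧ beta is (alpha_i * beta_j - alpha_j * beta_i). Collecting: alpha ∧ beta = (-3*x) dx ∧ dy.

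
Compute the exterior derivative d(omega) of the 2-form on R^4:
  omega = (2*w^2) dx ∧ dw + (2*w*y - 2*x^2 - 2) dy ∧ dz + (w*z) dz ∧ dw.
d(omega) = (-4*x) dx ∧ dy ∧ dz + (2*y) dy ∧ dz ∧ dw

For a 2-form omega = sum_{i<j} g_{ij} dx_i ∧ dx_j, the exterior derivative is
  d(omega) = sum_{i<j} d(g_{ij}) ∧ dx_i ∧ dx_j = sum_{i<j, k} (∂g_{ij}/∂x_k) dx_k ∧ dx_i ∧ dx_j.
Expand each term, using dx_k ∧ dx_i ∧ dx_j = sgn(permutation) dx_{(a)} ∧ dx_{(b)} ∧ dx_{(c)} with (a < b < c) sorted:
  d(2*w*y - 2*x^2 - 2) includes (∂/∂x)(2*w*y - 2*x^2 - 2) dx = (-4*x) dx, which multiplied by dy ∧ dz gives (-4*x) dx ∧ dy ∧ dz
  d(2*w*y - 2*x^2 - 2) includes (∂/∂w)(2*w*y - 2*x^2 - 2) dw = (2*y) dw, which multiplied by dy ∧ dz gives (2*y) dy ∧ dz ∧ dw
Collecting like 3-forms: d(omega) = (-4*x) dx ∧ dy ∧ dz + (2*y) dy ∧ dz ∧ dw.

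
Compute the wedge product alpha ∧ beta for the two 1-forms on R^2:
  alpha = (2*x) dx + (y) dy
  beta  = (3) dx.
alpha ∧ beta = (-3*y) dx ∧ dy

Distribute the wedge, using dx_i ∧ dx_j = -dx_j ∧ dx_i and dx_i ∧ dx_i = 0. For each pair (i, j) with i < j, the coefficient of dx_i ∧ dx_j in alpha ∧ beta is (alpha_i * beta_j - alpha_j * beta_i). Collecting: alpha ∧ beta = (-3*y) dx ∧ dy.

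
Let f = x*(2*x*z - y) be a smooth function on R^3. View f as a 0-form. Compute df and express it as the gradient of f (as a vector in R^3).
df = (4*x*z - y) dx + (-x) dy + (2*x^2) dz; grad f = (4*x*z - y, -x, 2*x^2)

For a 0-form f, d f = (∂f/∂x) dx + (∂f/∂y) dy + (∂f/∂z) dz. The components of the vector representation are exactly the entries of grad f in Cartesian coordinates:
  ∂f/∂x = 4*x*z - y
  ∂f/∂y = -x
  ∂f/∂z = 2*x^2.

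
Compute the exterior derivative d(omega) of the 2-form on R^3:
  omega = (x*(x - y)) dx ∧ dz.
d(omega) = (x) dx ∧ dy ∧ dz

For a 2-form omega = sum_{i<j} g_{ij} dx_i ∧ dx_j, the exterior derivative is
  d(omega) = sum_{i<j} d(g_{ij}) ∧ dx_i ∧ dx_j = sum_{i<j, k} (∂g_{ij}/∂x_k) dx_k ∧ dx_i ∧ dx_j.
Expand each term, using dx_k ∧ dx_i ∧ dx_j = sgn(permutation) dx_{(a)} ∧ dx_{(b)} ∧ dx_{(c)} with (a < b < c) sorted:
  d(x*(x - y)) includes (∂/∂y)(x*(x - y)) dy = (-x) dy, which multiplied by dx ∧ dz gives (x) dx ∧ dy ∧ dz
Collecting like 3-forms: d(omega) = (x) dx ∧ dy ∧ dz.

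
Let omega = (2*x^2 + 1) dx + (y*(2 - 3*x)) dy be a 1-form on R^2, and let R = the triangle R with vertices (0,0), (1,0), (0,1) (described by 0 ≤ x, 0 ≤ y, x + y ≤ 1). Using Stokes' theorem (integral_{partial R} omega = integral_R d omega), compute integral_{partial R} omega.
integral_(partial R) omega = -1/2

Stokes: integral_partial_R omega = integral_R d omega with d omega = (∂Q/∂x - ∂P/∂y) dx ∧ dy.
  ∂Q/∂x = -3*y
  ∂P/∂y = 0
  integrand = ∂Q/∂x - ∂P/∂y = -3*y.
Integrating over R: integral_0^1 integral_0^{1-x} (-3*y) dy dx = -1/2.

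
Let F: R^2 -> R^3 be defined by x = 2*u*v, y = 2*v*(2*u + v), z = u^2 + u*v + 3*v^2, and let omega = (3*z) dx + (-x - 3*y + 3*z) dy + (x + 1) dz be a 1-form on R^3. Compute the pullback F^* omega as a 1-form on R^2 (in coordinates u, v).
F^* omega = (22*u^2*v - 36*u*v^2 + 2*u + 30*v^3 + v) du + (18*u^3 - 24*u^2*v - 2*u*v^2 + u + 12*v^3 + 6*v) dv

Using F^*(f dg) = (f ∘ F) d(g ∘ F), substitute each coordinate x_i by F_i(u, v) in f_i, and replace dx_i by d F_i = (∂F_i/∂u) du + (∂F_i/∂v) dv.
  For the x component: f_1(F) = 3*u^2 + 3*u*v + 9*v^2; d F_1 = (2*v) du + (2*u) dv
  For the y component: f_2(F) = 3*u^2 - 11*u*v + 3*v^2; d F_2 = (4*v) du + (4*u + 4*v) dv
  For the z component: f_3(F) = 2*u*v + 1; d F_3 = (2*u + v) du + (u + 6*v) dv
Combining and collecting du, dv coefficients:
  coeff of du: 22*u^2*v - 36*u*v^2 + 2*u + 30*v^3 + v
  coeff of dv: 18*u^3 - 24*u^2*v - 2*u*v^2 + u + 12*v^3 + 6*v
F^* omega = (22*u^2*v - 36*u*v^2 + 2*u + 30*v^3 + v) du + (18*u^3 - 24*u^2*v - 2*u*v^2 + u + 12*v^3 + 6*v) dv.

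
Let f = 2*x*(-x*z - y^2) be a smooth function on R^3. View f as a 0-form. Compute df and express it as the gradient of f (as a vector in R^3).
df = (-4*x*z - 2*y^2) dx + (-4*x*y) dy + (-2*x^2) dz; grad f = (-4*x*z - 2*y^2, -4*x*y, -2*x^2)

For a 0-form f, d f = (∂f/∂x) dx + (∂f/∂y) dy + (∂f/∂z) dz. The components of the vector representation are exactly the entries of grad f in Cartesian coordinates:
  ∂f/∂x = -4*x*z - 2*y^2
  ∂f/∂y = -4*x*y
  ∂f/∂z = -2*x^2.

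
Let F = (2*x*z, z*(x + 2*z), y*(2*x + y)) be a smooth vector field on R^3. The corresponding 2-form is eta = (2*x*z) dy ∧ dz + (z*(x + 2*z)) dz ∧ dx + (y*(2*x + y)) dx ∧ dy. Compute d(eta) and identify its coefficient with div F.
d(eta) = (2*z) dx ∧ dy ∧ dz; div F = 2*z

For a 2-form in R^3 of the form above, applying d gives a 3-form with coefficient ∂P/∂x + ∂Q/∂y + ∂R/∂z:
  ∂P/∂x = 2*z
  ∂Q/∂y = 0
  ∂R/∂z = 0
Sum = 2*z, which is exactly div F.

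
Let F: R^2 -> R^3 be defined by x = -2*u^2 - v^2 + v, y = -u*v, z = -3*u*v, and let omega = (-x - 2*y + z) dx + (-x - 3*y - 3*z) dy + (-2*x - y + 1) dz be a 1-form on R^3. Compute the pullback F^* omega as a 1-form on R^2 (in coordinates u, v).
F^* omega = (-8*u^3 - 10*u^2*v - 19*u*v^2 + 4*u*v - 7*v^3 + 7*v^2 - 3*v) du + (-14*u^3 - 19*u^2*v + 2*u^2 - 5*u*v^2 + 6*u*v - 3*u - 2*v^3 + 3*v^2 - v) dv

Using F^*(f dg) = (f ∘ F) d(g ∘ F), substitute each coordinate x_i by F_i(u, v) in f_i, and replace dx_i by d F_i = (∂F_i/∂u) du + (∂F_i/∂v) dv.
  For the x component: f_1(F) = 2*u^2 - u*v + v^2 - v; d F_1 = (-4*u) du + (1 - 2*v) dv
  For the y component: f_2(F) = 2*u^2 + 12*u*v + v^2 - v; d F_2 = (-v) du + (-u) dv
  For the z component: f_3(F) = 4*u^2 + u*v + 2*v^2 - 2*v + 1; d F_3 = (-3*v) du + (-3*u) dv
Combining and collecting du, dv coefficients:
  coeff of du: -8*u^3 - 10*u^2*v - 19*u*v^2 + 4*u*v - 7*v^3 + 7*v^2 - 3*v
  coeff of dv: -14*u^3 - 19*u^2*v + 2*u^2 - 5*u*v^2 + 6*u*v - 3*u - 2*v^3 + 3*v^2 - v
F^* omega = (-8*u^3 - 10*u^2*v - 19*u*v^2 + 4*u*v - 7*v^3 + 7*v^2 - 3*v) du + (-14*u^3 - 19*u^2*v + 2*u^2 - 5*u*v^2 + 6*u*v - 3*u - 2*v^3 + 3*v^2 - v) dv.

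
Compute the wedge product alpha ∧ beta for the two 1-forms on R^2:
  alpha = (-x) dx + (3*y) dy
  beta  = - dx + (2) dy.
alpha ∧ beta = (-2*x + 3*y) dx ∧ dy

Distribute the wedge, using dx_i ∧ dx_j = -dx_j ∧ dx_i and dx_i ∧ dx_i = 0. For each pair (i, j) with i < j, the coefficient of dx_i ∧ dx_j in alpha ∧ beta is (alpha_i * beta_j - alpha_j * beta_i). Collecting: alpha ∧ beta = (-2*x + 3*y) dx ∧ dy.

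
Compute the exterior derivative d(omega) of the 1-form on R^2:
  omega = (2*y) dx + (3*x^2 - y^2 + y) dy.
d(omega) = (6*x - 2) dx ∧ dy

For a 1-form omega = sum_i f_i dx_i, the exterior derivative is
  d(omega) = sum_{i < j} (∂f_j/∂x_i - ∂f_i/∂x_j) dx_i ∧ dx_j.
  coefficient of dx ∧ dy: ∂f_2/∂x - ∂f_1/∂y = ∂(3*x^2 - y^2 + y)/∂x - ∂(2*y)/∂y = 6*x - 2
Assembling: d(omega) = (6*x - 2) dx ∧ dy.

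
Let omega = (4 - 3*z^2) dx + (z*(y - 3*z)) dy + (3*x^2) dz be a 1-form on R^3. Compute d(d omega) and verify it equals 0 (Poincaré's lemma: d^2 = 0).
d(d omega) = 0

Step 1: d omega = sum_{i<j} (∂f_j/∂x_i - ∂f_i/∂x_j) dx_i ∧ dx_j:
  coeff of dx ∧ dy: 0
  coeff of dx ∧ dz: 6*x + 6*z
  coeff of dy ∧ dz: -y + 6*z
Step 2: Apply d again to each 2-form coefficient. The only possible 3-form in R^3 is dx ∧ dy ∧ dz, with coefficient
  ∂(coeff of dy∧dz)/∂x - ∂(coeff of dx∧dz)/∂y + ∂(coeff of dx∧dy)/∂z
  = ∂/∂x (-y + 6*z) - ∂/∂y (6*x + 6*z) + ∂/∂z (0).
Each of these terms simplifies to sums of mixed partials that cancel in pairs. The result is 0 (by equality of mixed partials for smooth functions — Schwarz / Clairaut).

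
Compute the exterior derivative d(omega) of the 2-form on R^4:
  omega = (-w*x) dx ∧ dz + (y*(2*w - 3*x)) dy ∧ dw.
d(omega) = (-x) dx ∧ dz ∧ dw + (-3*y) dx ∧ dy ∧ dw

For a 2-form omega = sum_{i<j} g_{ij} dx_i ∧ dx_j, the exterior derivative is
  d(omega) = sum_{i<j} d(g_{ij}) ∧ dx_i ∧ dx_j = sum_{i<j, k} (∂g_{ij}/∂x_k) dx_k ∧ dx_i ∧ dx_j.
Expand each term, using dx_k ∧ dx_i ∧ dx_j = sgn(permutation) dx_{(a)} ∧ dx_{(b)} ∧ dx_{(c)} with (a < b < c) sorted:
  d(-w*x) includes (∂/∂w)(-w*x) dw = (-x) dw, which multiplied by dx ∧ dz gives (-x) dx ∧ dz ∧ dw
  d(y*(2*w - 3*x)) includes (∂/∂x)(y*(2*w - 3*x)) dx = (-3*y) dx, which multiplied by dy ∧ dw gives (-3*y) dx ∧ dy ∧ dw
Collecting like 3-forms: d(omega) = (-x) dx ∧ dz ∧ dw + (-3*y) dx ∧ dy ∧ dw.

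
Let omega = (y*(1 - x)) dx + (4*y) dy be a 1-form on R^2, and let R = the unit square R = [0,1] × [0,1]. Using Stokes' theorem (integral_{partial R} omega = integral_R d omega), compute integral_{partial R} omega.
integral_(partial R) omega = -1/2

Stokes: integral_partial_R omega = integral_R d omega with d omega = (∂Q/∂x - ∂P/∂y) dx ∧ dy.
  ∂Q/∂x = 0
  ∂P/∂y = 1 - x
  integrand = ∂Q/∂x - ∂P/∂y = x - 1.
Integrating over R: integral_0^1 integral_0^1 (x - 1) dx dy = -1/2.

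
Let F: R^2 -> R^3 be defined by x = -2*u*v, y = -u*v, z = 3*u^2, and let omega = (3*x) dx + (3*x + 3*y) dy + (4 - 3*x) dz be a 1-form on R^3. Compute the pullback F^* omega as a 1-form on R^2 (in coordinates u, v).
F^* omega = (3*u*(12*u*v + 7*v^2 + 8)) du + (21*u^2*v) dv

Using F^*(f dg) = (f ∘ F) d(g ∘ F), substitute each coordinate x_i by F_i(u, v) in f_i, and replace dx_i by d F_i = (∂F_i/∂u) du + (∂F_i/∂v) dv.
  For the x component: f_1(F) = -6*u*v; d F_1 = (-2*v) du + (-2*u) dv
  For the y component: f_2(F) = -9*u*v; d F_2 = (-v) du + (-u) dv
  For the z component: f_3(F) = 6*u*v + 4; d F_3 = (6*u) du + (0) dv
Combining and collecting du, dv coefficients:
  coeff of du: 3*u*(12*u*v + 7*v^2 + 8)
  coeff of dv: 21*u^2*v
F^* omega = (3*u*(12*u*v + 7*v^2 + 8)) du + (21*u^2*v) dv.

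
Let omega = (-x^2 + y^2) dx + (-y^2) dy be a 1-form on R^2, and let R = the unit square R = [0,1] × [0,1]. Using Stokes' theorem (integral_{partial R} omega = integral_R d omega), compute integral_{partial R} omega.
integral_(partial R) omega = -1

Stokes: integral_partial_R omega = integral_R d omega with d omega = (∂Q/∂x - ∂P/∂y) dx ∧ dy.
  ∂Q/∂x = 0
  ∂P/∂y = 2*y
  integrand = ∂Q/∂x - ∂P/∂y = -2*y.
Integrating over R: integral_0^1 integral_0^1 (-2*y) dx dy = -1.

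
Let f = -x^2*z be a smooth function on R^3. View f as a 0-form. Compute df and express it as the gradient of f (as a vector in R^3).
df = (-2*x*z) dx + (0) dy + (-x^2) dz; grad f = (-2*x*z, 0, -x^2)

For a 0-form f, d f = (∂f/∂x) dx + (∂f/∂y) dy + (∂f/∂z) dz. The components of the vector representation are exactly the entries of grad f in Cartesian coordinates:
  ∂f/∂x = -2*x*z
  ∂f/∂y = 0
  ∂f/∂z = -x^2.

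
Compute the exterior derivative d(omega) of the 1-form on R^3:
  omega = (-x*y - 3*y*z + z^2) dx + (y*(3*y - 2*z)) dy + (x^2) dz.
d(omega) = (x + 3*z) dx ∧ dy + (2*x + 3*y - 2*z) dx ∧ dz + (2*y) dy ∧ dz

For a 1-form omega = sum_i f_i dx_i, the exterior derivative is
  d(omega) = sum_{i < j} (∂f_j/∂x_i - ∂f_i/∂x_j) dx_i ∧ dx_j.
  coefficient of dx ∧ dy: ∂f_2/∂x - ∂f_1/∂y = ∂(y*(3*y - 2*z))/∂x - ∂(-x*y - 3*y*z + z^2)/∂y = x + 3*z
  coefficient of dx ∧ dz: ∂f_3/∂x - ∂f_1/∂z = ∂(x^2)/∂x - ∂(-x*y - 3*y*z + z^2)/∂z = 2*x + 3*y - 2*z
  coefficient of dy ∧ dz: ∂f_3/∂y - ∂f_2/∂z = ∂(x^2)/∂y - ∂(y*(3*y - 2*z))/∂z = 2*y
Assembling: d(omega) = (x + 3*z) dx ∧ dy + (2*x + 3*y - 2*z) dx ∧ dz + (2*y) dy ∧ dz.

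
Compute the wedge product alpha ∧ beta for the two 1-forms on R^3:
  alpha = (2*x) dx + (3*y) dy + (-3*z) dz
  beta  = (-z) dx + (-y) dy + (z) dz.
alpha ∧ beta = (y*(-2*x + 3*z)) dx ∧ dy + (z*(2*x - 3*z)) dx ∧ dz

Distribute the wedge, using dx_i ∧ dx_j = -dx_j ∧ dx_i and dx_i ∧ dx_i = 0. For each pair (i, j) with i < j, the coefficient of dx_i ∧ dx_j in alpha ∧ beta is (alpha_i * beta_j - alpha_j * beta_i). Collecting: alpha ∧ beta = (y*(-2*x + 3*z)) dx ∧ dy + (z*(2*x - 3*z)) dx ∧ dz.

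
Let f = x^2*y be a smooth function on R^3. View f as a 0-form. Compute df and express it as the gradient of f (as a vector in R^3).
df = (2*x*y) dx + (x^2) dy + (0) dz; grad f = (2*x*y, x^2, 0)

For a 0-form f, d f = (∂f/∂x) dx + (∂f/∂y) dy + (∂f/∂z) dz. The components of the vector representation are exactly the entries of grad f in Cartesian coordinates:
  ∂f/∂x = 2*x*y
  ∂f/∂y = x^2
  ∂f/∂z = 0.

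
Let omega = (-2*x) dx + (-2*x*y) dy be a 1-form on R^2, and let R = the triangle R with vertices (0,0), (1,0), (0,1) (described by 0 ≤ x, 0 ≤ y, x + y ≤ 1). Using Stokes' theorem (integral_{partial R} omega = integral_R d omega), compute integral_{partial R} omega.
integral_(partial R) omega = -1/3

Stokes: integral_partial_R omega = integral_R d omega with d omega = (∂Q/∂x - ∂P/∂y) dx ∧ dy.
  ∂Q/∂x = -2*y
  ∂P/∂y = 0
  integrand = ∂Q/∂x - ∂P/∂y = -2*y.
Integrating over R: integral_0^1 integral_0^{1-x} (-2*y) dy dx = -1/3.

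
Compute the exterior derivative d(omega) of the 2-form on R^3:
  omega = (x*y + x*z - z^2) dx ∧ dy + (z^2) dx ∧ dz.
d(omega) = (x - 2*z) dx ∧ dy ∧ dz

For a 2-form omega = sum_{i<j} g_{ij} dx_i ∧ dx_j, the exterior derivative is
  d(omega) = sum_{i<j} d(g_{ij}) ∧ dx_i ∧ dx_j = sum_{i<j, k} (∂g_{ij}/∂x_k) dx_k ∧ dx_i ∧ dx_j.
Expand each term, using dx_k ∧ dx_i ∧ dx_j = sgn(permutation) dx_{(a)} ∧ dx_{(b)} ∧ dx_{(c)} with (a < b < c) sorted:
  d(x*y + x*z - z^2) includes (∂/∂z)(x*y + x*z - z^2) dz = (x - 2*z) dz, which multiplied by dx ∧ dy gives (x - 2*z) dx ∧ dy ∧ dz
Collecting like 3-forms: d(omega) = (x - 2*z) dx ∧ dy ∧ dz.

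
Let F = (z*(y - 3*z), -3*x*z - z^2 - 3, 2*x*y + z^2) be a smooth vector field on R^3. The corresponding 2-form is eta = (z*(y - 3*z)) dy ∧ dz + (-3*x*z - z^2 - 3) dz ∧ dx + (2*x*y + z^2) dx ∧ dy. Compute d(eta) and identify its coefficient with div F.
d(eta) = (2*z) dx ∧ dy ∧ dz; div F = 2*z

For a 2-form in R^3 of the form above, applying d gives a 3-form with coefficient ∂P/∂x + ∂Q/∂y + ∂R/∂z:
  ∂P/∂x = 0
  ∂Q/∂y = 0
  ∂R/∂z = 2*z
Sum = 2*z, which is exactly div F.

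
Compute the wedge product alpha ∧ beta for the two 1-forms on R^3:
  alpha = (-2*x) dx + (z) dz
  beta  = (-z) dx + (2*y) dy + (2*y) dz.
alpha ∧ beta = (-4*x*y) dx ∧ dy + (-4*x*y + z^2) dx ∧ dz + (-2*y*z) dy ∧ dz

Distribute the wedge, using dx_i ∧ dx_j = -dx_j ∧ dx_i and dx_i ∧ dx_i = 0. For each pair (i, j) with i < j, the coefficient of dx_i ∧ dx_j in alpha ∧ beta is (alpha_i * beta_j - alpha_j * beta_i). Collecting: alpha ∧ beta = (-4*x*y) dx ∧ dy + (-4*x*y + z^2) dx ∧ dz + (-2*y*z) dy ∧ dz.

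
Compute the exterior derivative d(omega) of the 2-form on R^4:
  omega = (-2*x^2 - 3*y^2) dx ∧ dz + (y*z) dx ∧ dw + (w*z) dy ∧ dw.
d(omega) = (6*y) dx ∧ dy ∧ dz + (-z) dx ∧ dy ∧ dw + (-y) dx ∧ dz ∧ dw + (-w) dy ∧ dz ∧ dw

For a 2-form omega = sum_{i<j} g_{ij} dx_i ∧ dx_j, the exterior derivative is
  d(omega) = sum_{i<j} d(g_{ij}) ∧ dx_i ∧ dx_j = sum_{i<j, k} (∂g_{ij}/∂x_k) dx_k ∧ dx_i ∧ dx_j.
Expand each term, using dx_k ∧ dx_i ∧ dx_j = sgn(permutation) dx_{(a)} ∧ dx_{(b)} ∧ dx_{(c)} with (a < b < c) sorted:
  d(-2*x^2 - 3*y^2) includes (∂/∂y)(-2*x^2 - 3*y^2) dy = (-6*y) dy, which multiplied by dx ∧ dz gives (6*y) dx ∧ dy ∧ dz
  d(y*z) includes (∂/∂y)(y*z) dy = (z) dy, which multiplied by dx ∧ dw gives (-z) dx ∧ dy ∧ dw
  d(y*z) includes (∂/∂z)(y*z) dz = (y) dz, which multiplied by dx ∧ dw gives (-y) dx ∧ dz ∧ dw
  d(w*z) includes (∂/∂z)(w*z) dz = (w) dz, which multiplied by dy ∧ dw gives (-w) dy ∧ dz ∧ dw
Collecting like 3-forms: d(omega) = (6*y) dx ∧ dy ∧ dz + (-z) dx ∧ dy ∧ dw + (-y) dx ∧ dz ∧ dw + (-w) dy ∧ dz ∧ dw.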